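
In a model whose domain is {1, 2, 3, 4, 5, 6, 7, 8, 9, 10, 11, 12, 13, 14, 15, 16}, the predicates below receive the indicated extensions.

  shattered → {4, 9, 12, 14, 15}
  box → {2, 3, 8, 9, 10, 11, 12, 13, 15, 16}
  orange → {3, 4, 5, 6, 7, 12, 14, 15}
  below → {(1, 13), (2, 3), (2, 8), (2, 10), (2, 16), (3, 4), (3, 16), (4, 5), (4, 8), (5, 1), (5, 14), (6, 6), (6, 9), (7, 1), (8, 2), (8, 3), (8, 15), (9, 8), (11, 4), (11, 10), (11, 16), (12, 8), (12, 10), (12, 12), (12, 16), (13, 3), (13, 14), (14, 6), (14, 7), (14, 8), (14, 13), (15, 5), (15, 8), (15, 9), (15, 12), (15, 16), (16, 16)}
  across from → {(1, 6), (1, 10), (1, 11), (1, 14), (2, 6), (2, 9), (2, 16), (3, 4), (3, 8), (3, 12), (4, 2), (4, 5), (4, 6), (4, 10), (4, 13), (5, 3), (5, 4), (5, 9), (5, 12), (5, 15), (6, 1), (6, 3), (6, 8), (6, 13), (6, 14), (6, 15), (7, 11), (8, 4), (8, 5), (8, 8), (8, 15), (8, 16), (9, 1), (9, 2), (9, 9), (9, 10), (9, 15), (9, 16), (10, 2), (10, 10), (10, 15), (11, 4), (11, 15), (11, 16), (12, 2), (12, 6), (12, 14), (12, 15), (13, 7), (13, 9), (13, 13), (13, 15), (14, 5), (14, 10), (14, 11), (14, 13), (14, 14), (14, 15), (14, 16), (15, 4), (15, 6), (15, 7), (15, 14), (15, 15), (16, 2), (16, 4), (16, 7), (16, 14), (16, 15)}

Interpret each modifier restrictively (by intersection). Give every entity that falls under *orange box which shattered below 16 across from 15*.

⟦which shattered⟧ = ⟦shattered⟧ = {4, 9, 12, 14, 15}
⟦below 16⟧ = {x : ⟨x, 16⟩ ∈ ⟦below⟧} = {2, 3, 11, 12, 15, 16}
⟦across from 15⟧ = {x : ⟨x, 15⟩ ∈ ⟦across from⟧} = {5, 6, 8, 9, 10, 11, 12, 13, 14, 15, 16}
⟦box⟧ = {2, 3, 8, 9, 10, 11, 12, 13, 15, 16}
… ∩ ⟦which shattered⟧ = {2, 3, 8, 9, 10, 11, 12, 13, 15, 16} ∩ {4, 9, 12, 14, 15} = {9, 12, 15}
… ∩ ⟦below 16⟧ = {9, 12, 15} ∩ {2, 3, 11, 12, 15, 16} = {12, 15}
… ∩ ⟦across from 15⟧ = {12, 15} ∩ {5, 6, 8, 9, 10, 11, 12, 13, 14, 15, 16} = {12, 15}
… ∩ ⟦orange⟧ = {12, 15} ∩ {3, 4, 5, 6, 7, 12, 14, 15} = {12, 15}
So ⟦orange box which shattered below 16 across from 15⟧ = {12, 15}.

{12, 15}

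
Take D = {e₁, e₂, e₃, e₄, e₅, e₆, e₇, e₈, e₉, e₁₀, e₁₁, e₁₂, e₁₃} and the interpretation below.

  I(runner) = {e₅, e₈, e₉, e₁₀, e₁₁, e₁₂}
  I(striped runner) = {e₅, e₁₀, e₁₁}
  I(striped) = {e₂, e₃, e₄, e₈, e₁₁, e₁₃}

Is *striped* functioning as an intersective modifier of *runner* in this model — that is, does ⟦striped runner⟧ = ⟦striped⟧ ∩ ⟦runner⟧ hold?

no

⟦striped⟧ ∩ ⟦runner⟧ = {e₂, e₃, e₄, e₈, e₁₁, e₁₃} ∩ {e₅, e₈, e₉, e₁₀, e₁₁, e₁₂} = {e₈, e₁₁}
Observed ⟦striped runner⟧ = {e₅, e₁₀, e₁₁}.
These differ, so the modifier is not intersective in this model.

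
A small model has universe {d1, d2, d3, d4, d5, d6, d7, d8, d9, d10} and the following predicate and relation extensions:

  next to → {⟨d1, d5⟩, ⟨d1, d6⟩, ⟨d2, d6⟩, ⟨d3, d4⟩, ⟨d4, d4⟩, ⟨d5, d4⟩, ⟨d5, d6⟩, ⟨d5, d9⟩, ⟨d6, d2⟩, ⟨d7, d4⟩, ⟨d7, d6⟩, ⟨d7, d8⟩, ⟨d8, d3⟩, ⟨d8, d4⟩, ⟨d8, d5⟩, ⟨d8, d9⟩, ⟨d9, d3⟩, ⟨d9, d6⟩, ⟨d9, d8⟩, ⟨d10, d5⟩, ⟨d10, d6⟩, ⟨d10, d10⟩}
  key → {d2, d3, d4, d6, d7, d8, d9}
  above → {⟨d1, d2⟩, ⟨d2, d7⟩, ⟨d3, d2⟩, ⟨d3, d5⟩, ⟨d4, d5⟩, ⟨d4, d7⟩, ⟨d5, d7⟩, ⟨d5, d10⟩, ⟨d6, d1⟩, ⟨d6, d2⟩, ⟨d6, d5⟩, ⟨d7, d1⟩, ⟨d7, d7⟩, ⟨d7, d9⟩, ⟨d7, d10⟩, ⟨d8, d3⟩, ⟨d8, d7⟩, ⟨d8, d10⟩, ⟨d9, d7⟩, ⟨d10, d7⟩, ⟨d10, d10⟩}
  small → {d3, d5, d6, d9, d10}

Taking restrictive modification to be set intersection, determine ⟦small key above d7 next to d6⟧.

{d9}

⟦above d7⟧ = {x : ⟨x, d7⟩ ∈ ⟦above⟧} = {d2, d4, d5, d7, d8, d9, d10}
⟦next to d6⟧ = {x : ⟨x, d6⟩ ∈ ⟦next to⟧} = {d1, d2, d5, d7, d9, d10}
⟦key⟧ = {d2, d3, d4, d6, d7, d8, d9}
… ∩ ⟦above d7⟧ = {d2, d3, d4, d6, d7, d8, d9} ∩ {d2, d4, d5, d7, d8, d9, d10} = {d2, d4, d7, d8, d9}
… ∩ ⟦next to d6⟧ = {d2, d4, d7, d8, d9} ∩ {d1, d2, d5, d7, d9, d10} = {d2, d7, d9}
… ∩ ⟦small⟧ = {d2, d7, d9} ∩ {d3, d5, d6, d9, d10} = {d9}
So ⟦small key above d7 next to d6⟧ = {d9}.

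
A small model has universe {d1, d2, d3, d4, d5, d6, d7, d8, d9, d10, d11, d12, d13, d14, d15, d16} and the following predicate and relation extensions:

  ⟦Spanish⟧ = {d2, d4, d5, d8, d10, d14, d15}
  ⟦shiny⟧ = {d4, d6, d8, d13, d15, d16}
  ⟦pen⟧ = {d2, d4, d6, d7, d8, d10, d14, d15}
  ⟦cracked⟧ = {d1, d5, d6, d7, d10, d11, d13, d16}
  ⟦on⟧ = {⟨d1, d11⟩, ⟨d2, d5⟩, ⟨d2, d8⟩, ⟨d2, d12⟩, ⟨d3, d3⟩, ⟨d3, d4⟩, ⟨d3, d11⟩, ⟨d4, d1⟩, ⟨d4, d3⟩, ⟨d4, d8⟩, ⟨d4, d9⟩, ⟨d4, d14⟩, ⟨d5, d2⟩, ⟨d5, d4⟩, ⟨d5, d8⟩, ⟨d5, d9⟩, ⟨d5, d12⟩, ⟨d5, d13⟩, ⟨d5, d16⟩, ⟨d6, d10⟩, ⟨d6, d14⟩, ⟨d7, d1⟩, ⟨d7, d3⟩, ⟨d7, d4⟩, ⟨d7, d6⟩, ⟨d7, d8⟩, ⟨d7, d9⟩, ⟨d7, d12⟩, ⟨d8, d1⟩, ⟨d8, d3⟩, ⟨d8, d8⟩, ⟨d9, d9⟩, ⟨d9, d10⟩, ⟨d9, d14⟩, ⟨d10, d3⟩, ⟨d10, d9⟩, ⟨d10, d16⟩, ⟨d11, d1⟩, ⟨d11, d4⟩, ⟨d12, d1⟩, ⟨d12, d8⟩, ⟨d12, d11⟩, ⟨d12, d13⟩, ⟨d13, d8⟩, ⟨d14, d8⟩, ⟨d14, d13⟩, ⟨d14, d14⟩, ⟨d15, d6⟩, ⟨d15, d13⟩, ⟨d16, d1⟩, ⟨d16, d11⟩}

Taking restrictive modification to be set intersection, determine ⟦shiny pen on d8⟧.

{d4, d8}

⟦on d8⟧ = {x : ⟨x, d8⟩ ∈ ⟦on⟧} = {d2, d4, d5, d7, d8, d12, d13, d14}
⟦pen⟧ = {d2, d4, d6, d7, d8, d10, d14, d15}
… ∩ ⟦on d8⟧ = {d2, d4, d6, d7, d8, d10, d14, d15} ∩ {d2, d4, d5, d7, d8, d12, d13, d14} = {d2, d4, d7, d8, d14}
… ∩ ⟦shiny⟧ = {d2, d4, d7, d8, d14} ∩ {d4, d6, d8, d13, d15, d16} = {d4, d8}
So ⟦shiny pen on d8⟧ = {d4, d8}.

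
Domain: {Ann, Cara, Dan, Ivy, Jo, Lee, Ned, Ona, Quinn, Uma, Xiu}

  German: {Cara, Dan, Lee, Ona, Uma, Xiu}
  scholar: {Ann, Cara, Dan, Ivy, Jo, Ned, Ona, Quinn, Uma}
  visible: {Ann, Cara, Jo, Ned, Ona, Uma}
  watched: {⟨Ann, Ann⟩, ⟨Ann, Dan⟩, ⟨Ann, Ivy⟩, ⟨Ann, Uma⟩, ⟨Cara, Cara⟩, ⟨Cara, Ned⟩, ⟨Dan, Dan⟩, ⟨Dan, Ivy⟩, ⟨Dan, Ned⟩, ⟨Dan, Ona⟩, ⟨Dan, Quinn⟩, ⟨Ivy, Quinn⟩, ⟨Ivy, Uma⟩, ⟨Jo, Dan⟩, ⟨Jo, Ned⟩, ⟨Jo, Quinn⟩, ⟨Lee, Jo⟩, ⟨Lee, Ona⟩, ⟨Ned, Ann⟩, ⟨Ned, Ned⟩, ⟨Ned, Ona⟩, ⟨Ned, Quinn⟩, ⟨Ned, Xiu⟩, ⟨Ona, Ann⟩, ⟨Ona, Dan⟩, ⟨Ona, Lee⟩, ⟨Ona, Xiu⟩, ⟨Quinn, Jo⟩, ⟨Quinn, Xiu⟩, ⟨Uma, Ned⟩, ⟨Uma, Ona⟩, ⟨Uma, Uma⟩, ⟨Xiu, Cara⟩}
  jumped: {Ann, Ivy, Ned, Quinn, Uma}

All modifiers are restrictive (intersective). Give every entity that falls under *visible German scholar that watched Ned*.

⟦that watched Ned⟧ = {x : ⟨x, Ned⟩ ∈ ⟦watched⟧} = {Cara, Dan, Jo, Ned, Uma}
⟦scholar⟧ = {Ann, Cara, Dan, Ivy, Jo, Ned, Ona, Quinn, Uma}
… ∩ ⟦that watched Ned⟧ = {Ann, Cara, Dan, Ivy, Jo, Ned, Ona, Quinn, Uma} ∩ {Cara, Dan, Jo, Ned, Uma} = {Cara, Dan, Jo, Ned, Uma}
… ∩ ⟦visible⟧ = {Cara, Dan, Jo, Ned, Uma} ∩ {Ann, Cara, Jo, Ned, Ona, Uma} = {Cara, Jo, Ned, Uma}
… ∩ ⟦German⟧ = {Cara, Jo, Ned, Uma} ∩ {Cara, Dan, Lee, Ona, Uma, Xiu} = {Cara, Uma}
So ⟦visible German scholar that watched Ned⟧ = {Cara, Uma}.

{Cara, Uma}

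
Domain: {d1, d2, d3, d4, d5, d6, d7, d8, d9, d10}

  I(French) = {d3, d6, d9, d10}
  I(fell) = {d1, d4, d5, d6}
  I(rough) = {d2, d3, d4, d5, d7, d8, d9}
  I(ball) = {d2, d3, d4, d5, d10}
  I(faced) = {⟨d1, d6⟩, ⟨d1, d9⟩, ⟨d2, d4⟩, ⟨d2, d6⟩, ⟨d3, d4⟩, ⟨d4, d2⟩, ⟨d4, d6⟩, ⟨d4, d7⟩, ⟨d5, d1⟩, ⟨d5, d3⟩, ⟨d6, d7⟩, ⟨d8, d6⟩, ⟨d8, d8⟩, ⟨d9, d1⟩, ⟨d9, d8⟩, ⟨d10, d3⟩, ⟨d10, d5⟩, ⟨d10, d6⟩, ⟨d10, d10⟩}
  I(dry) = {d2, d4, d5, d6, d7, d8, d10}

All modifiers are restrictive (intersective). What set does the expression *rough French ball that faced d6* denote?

{}

⟦that faced d6⟧ = {x : ⟨x, d6⟩ ∈ ⟦faced⟧} = {d1, d2, d4, d8, d10}
⟦ball⟧ = {d2, d3, d4, d5, d10}
… ∩ ⟦that faced d6⟧ = {d2, d3, d4, d5, d10} ∩ {d1, d2, d4, d8, d10} = {d2, d4, d10}
… ∩ ⟦rough⟧ = {d2, d4, d10} ∩ {d2, d3, d4, d5, d7, d8, d9} = {d2, d4}
… ∩ ⟦French⟧ = {d2, d4} ∩ {d3, d6, d9, d10} = ∅
So ⟦rough French ball that faced d6⟧ = {}.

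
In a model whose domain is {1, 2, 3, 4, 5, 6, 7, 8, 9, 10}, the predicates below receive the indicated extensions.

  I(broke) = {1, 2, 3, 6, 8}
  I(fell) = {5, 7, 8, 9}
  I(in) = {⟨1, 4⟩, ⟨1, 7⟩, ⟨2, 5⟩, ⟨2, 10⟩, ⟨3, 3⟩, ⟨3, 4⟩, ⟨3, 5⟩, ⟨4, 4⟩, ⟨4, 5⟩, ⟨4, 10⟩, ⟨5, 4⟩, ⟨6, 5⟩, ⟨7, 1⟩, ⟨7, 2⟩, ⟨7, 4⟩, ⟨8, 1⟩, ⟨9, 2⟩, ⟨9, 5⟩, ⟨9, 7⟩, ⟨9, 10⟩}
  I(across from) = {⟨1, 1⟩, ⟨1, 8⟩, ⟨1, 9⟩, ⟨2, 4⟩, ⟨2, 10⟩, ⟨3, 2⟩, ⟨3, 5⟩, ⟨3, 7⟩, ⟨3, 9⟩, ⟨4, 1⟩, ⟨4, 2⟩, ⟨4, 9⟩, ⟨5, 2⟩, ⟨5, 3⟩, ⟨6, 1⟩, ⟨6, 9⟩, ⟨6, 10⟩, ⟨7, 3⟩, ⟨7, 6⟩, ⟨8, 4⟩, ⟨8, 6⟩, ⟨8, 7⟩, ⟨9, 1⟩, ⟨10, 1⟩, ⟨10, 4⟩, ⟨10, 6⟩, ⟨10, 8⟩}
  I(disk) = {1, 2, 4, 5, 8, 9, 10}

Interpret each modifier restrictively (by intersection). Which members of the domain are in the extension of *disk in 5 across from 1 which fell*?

⟦in 5⟧ = {x : ⟨x, 5⟩ ∈ ⟦in⟧} = {2, 3, 4, 6, 9}
⟦across from 1⟧ = {x : ⟨x, 1⟩ ∈ ⟦across from⟧} = {1, 4, 6, 9, 10}
⟦which fell⟧ = ⟦fell⟧ = {5, 7, 8, 9}
⟦disk⟧ = {1, 2, 4, 5, 8, 9, 10}
… ∩ ⟦in 5⟧ = {1, 2, 4, 5, 8, 9, 10} ∩ {2, 3, 4, 6, 9} = {2, 4, 9}
… ∩ ⟦across from 1⟧ = {2, 4, 9} ∩ {1, 4, 6, 9, 10} = {4, 9}
… ∩ ⟦which fell⟧ = {4, 9} ∩ {5, 7, 8, 9} = {9}
So ⟦disk in 5 across from 1 which fell⟧ = {9}.

{9}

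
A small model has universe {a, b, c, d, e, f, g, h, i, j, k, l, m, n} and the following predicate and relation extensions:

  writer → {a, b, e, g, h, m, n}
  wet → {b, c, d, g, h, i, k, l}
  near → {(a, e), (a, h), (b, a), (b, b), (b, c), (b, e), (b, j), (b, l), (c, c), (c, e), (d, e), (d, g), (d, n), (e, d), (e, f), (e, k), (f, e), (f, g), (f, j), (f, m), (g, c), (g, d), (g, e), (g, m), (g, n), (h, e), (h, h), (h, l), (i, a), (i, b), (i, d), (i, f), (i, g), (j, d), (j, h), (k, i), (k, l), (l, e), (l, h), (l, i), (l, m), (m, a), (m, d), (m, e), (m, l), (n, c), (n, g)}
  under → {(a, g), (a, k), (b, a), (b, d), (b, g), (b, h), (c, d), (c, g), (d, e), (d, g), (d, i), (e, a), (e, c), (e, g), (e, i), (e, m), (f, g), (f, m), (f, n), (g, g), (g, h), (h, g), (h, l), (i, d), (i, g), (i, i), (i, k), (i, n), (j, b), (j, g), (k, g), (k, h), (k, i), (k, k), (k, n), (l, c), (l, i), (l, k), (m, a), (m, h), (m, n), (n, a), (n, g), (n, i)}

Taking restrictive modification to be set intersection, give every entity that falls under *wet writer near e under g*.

{b, g, h}

⟦near e⟧ = {x : ⟨x, e⟩ ∈ ⟦near⟧} = {a, b, c, d, f, g, h, l, m}
⟦under g⟧ = {x : ⟨x, g⟩ ∈ ⟦under⟧} = {a, b, c, d, e, f, g, h, i, j, k, n}
⟦writer⟧ = {a, b, e, g, h, m, n}
… ∩ ⟦near e⟧ = {a, b, e, g, h, m, n} ∩ {a, b, c, d, f, g, h, l, m} = {a, b, g, h, m}
… ∩ ⟦under g⟧ = {a, b, g, h, m} ∩ {a, b, c, d, e, f, g, h, i, j, k, n} = {a, b, g, h}
… ∩ ⟦wet⟧ = {a, b, g, h} ∩ {b, c, d, g, h, i, k, l} = {b, g, h}
So ⟦wet writer near e under g⟧ = {b, g, h}.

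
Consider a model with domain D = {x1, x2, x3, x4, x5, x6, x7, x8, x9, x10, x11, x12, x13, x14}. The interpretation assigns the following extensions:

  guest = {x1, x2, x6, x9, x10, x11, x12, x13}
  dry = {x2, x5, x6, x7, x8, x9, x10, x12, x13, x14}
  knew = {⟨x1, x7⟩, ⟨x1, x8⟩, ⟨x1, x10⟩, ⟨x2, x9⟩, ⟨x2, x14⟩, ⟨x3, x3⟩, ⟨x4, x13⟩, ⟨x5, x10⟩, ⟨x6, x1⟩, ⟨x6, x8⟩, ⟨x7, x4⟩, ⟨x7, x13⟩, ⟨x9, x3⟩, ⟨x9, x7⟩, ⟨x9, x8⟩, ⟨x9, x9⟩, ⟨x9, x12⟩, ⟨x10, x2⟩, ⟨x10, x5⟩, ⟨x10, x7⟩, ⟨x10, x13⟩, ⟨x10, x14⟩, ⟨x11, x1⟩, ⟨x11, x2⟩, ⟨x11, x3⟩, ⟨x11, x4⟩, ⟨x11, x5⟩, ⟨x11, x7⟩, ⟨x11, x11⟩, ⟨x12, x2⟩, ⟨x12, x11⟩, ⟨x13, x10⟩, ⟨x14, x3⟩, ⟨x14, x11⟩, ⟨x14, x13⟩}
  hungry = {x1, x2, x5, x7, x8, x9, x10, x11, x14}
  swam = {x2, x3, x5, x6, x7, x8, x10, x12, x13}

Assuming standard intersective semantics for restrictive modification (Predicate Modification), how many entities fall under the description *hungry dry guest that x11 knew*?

1

⟦that x11 knew⟧ = {x : ⟨x11, x⟩ ∈ ⟦knew⟧} = {x1, x2, x3, x4, x5, x7, x11}
⟦guest⟧ = {x1, x2, x6, x9, x10, x11, x12, x13}
… ∩ ⟦that x11 knew⟧ = {x1, x2, x6, x9, x10, x11, x12, x13} ∩ {x1, x2, x3, x4, x5, x7, x11} = {x1, x2, x11}
… ∩ ⟦hungry⟧ = {x1, x2, x11} ∩ {x1, x2, x5, x7, x8, x9, x10, x11, x14} = {x1, x2, x11}
… ∩ ⟦dry⟧ = {x1, x2, x11} ∩ {x2, x5, x6, x7, x8, x9, x10, x12, x13, x14} = {x2}
⟦hungry dry guest that x11 knew⟧ = {x2}, so the cardinality is 1.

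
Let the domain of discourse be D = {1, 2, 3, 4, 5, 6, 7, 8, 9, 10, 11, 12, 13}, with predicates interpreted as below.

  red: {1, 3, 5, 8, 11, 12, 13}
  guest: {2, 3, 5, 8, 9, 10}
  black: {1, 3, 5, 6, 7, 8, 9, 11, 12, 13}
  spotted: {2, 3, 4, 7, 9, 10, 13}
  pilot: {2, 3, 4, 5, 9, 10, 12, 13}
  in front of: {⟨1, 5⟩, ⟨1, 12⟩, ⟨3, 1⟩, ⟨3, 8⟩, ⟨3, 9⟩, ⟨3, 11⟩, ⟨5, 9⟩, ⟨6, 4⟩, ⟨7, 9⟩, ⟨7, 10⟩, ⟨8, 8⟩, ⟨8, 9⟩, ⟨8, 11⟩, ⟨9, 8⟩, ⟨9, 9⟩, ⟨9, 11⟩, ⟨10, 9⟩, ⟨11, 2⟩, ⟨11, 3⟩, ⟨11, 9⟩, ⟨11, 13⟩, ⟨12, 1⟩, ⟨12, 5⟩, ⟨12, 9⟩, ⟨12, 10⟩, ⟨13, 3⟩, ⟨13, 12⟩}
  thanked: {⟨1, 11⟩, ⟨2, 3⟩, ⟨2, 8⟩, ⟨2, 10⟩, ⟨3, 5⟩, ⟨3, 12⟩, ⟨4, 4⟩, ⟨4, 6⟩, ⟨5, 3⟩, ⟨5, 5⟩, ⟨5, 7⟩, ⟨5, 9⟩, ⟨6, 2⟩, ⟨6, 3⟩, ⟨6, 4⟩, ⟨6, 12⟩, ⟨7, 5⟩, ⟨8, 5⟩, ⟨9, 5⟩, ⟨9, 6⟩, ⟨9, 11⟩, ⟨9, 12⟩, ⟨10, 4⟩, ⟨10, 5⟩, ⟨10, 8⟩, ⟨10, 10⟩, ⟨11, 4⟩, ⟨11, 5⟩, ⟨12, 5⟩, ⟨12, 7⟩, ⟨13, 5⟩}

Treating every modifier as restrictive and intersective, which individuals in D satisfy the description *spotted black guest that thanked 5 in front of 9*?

⟦that thanked 5⟧ = {x : ⟨x, 5⟩ ∈ ⟦thanked⟧} = {3, 5, 7, 8, 9, 10, 11, 12, 13}
⟦in front of 9⟧ = {x : ⟨x, 9⟩ ∈ ⟦in front of⟧} = {3, 5, 7, 8, 9, 10, 11, 12}
⟦guest⟧ = {2, 3, 5, 8, 9, 10}
… ∩ ⟦that thanked 5⟧ = {2, 3, 5, 8, 9, 10} ∩ {3, 5, 7, 8, 9, 10, 11, 12, 13} = {3, 5, 8, 9, 10}
… ∩ ⟦in front of 9⟧ = {3, 5, 8, 9, 10} ∩ {3, 5, 7, 8, 9, 10, 11, 12} = {3, 5, 8, 9, 10}
… ∩ ⟦spotted⟧ = {3, 5, 8, 9, 10} ∩ {2, 3, 4, 7, 9, 10, 13} = {3, 9, 10}
… ∩ ⟦black⟧ = {3, 9, 10} ∩ {1, 3, 5, 6, 7, 8, 9, 11, 12, 13} = {3, 9}
So ⟦spotted black guest that thanked 5 in front of 9⟧ = {3, 9}.

{3, 9}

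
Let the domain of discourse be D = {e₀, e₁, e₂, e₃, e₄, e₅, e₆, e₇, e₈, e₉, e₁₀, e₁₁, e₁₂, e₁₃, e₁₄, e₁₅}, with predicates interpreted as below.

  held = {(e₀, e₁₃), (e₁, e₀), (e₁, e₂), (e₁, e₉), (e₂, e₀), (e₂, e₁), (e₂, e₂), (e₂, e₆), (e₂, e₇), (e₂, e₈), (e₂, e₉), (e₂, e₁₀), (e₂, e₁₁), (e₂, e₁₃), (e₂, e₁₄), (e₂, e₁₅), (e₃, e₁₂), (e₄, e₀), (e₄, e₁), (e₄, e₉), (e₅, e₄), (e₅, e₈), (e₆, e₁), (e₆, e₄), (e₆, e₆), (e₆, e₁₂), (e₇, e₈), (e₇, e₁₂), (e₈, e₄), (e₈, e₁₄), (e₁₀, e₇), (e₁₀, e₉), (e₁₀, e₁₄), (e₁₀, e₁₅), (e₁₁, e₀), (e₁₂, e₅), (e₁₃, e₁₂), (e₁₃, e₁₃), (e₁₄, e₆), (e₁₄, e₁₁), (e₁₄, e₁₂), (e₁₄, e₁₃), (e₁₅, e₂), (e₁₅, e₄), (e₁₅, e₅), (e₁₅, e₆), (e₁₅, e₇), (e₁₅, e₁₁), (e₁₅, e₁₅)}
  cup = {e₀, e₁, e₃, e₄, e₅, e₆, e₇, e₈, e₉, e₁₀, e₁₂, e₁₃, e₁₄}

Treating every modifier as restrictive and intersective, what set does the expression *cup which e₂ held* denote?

⟦which e₂ held⟧ = {x : ⟨e₂, x⟩ ∈ ⟦held⟧} = {e₀, e₁, e₂, e₆, e₇, e₈, e₉, e₁₀, e₁₁, e₁₃, e₁₄, e₁₅}
⟦cup⟧ = {e₀, e₁, e₃, e₄, e₅, e₆, e₇, e₈, e₉, e₁₀, e₁₂, e₁₃, e₁₄}
… ∩ ⟦which e₂ held⟧ = {e₀, e₁, e₃, e₄, e₅, e₆, e₇, e₈, e₉, e₁₀, e₁₂, e₁₃, e₁₄} ∩ {e₀, e₁, e₂, e₆, e₇, e₈, e₉, e₁₀, e₁₁, e₁₃, e₁₄, e₁₅} = {e₀, e₁, e₆, e₇, e₈, e₉, e₁₀, e₁₃, e₁₄}
So ⟦cup which e₂ held⟧ = {e₀, e₁, e₆, e₇, e₈, e₉, e₁₀, e₁₃, e₁₄}.

{e₀, e₁, e₆, e₇, e₈, e₉, e₁₀, e₁₃, e₁₄}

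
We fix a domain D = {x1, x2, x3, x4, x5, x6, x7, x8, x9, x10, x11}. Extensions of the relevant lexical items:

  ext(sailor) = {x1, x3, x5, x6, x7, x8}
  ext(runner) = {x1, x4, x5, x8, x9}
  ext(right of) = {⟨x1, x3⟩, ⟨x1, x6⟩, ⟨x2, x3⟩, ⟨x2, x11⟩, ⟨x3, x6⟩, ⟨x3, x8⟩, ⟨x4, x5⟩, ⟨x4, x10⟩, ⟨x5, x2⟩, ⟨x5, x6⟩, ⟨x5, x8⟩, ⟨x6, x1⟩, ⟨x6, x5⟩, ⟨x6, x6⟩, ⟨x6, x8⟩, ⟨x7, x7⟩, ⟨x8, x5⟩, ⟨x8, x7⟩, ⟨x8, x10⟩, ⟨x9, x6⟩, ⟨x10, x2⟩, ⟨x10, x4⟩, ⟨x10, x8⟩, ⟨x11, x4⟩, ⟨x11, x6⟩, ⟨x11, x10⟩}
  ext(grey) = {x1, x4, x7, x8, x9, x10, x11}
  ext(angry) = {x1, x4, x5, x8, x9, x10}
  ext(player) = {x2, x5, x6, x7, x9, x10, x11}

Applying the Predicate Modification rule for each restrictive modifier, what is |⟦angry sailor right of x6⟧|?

⟦right of x6⟧ = {x : ⟨x, x6⟩ ∈ ⟦right of⟧} = {x1, x3, x5, x6, x9, x11}
⟦sailor⟧ = {x1, x3, x5, x6, x7, x8}
… ∩ ⟦right of x6⟧ = {x1, x3, x5, x6, x7, x8} ∩ {x1, x3, x5, x6, x9, x11} = {x1, x3, x5, x6}
… ∩ ⟦angry⟧ = {x1, x3, x5, x6} ∩ {x1, x4, x5, x8, x9, x10} = {x1, x5}
⟦angry sailor right of x6⟧ = {x1, x5}, so the cardinality is 2.

2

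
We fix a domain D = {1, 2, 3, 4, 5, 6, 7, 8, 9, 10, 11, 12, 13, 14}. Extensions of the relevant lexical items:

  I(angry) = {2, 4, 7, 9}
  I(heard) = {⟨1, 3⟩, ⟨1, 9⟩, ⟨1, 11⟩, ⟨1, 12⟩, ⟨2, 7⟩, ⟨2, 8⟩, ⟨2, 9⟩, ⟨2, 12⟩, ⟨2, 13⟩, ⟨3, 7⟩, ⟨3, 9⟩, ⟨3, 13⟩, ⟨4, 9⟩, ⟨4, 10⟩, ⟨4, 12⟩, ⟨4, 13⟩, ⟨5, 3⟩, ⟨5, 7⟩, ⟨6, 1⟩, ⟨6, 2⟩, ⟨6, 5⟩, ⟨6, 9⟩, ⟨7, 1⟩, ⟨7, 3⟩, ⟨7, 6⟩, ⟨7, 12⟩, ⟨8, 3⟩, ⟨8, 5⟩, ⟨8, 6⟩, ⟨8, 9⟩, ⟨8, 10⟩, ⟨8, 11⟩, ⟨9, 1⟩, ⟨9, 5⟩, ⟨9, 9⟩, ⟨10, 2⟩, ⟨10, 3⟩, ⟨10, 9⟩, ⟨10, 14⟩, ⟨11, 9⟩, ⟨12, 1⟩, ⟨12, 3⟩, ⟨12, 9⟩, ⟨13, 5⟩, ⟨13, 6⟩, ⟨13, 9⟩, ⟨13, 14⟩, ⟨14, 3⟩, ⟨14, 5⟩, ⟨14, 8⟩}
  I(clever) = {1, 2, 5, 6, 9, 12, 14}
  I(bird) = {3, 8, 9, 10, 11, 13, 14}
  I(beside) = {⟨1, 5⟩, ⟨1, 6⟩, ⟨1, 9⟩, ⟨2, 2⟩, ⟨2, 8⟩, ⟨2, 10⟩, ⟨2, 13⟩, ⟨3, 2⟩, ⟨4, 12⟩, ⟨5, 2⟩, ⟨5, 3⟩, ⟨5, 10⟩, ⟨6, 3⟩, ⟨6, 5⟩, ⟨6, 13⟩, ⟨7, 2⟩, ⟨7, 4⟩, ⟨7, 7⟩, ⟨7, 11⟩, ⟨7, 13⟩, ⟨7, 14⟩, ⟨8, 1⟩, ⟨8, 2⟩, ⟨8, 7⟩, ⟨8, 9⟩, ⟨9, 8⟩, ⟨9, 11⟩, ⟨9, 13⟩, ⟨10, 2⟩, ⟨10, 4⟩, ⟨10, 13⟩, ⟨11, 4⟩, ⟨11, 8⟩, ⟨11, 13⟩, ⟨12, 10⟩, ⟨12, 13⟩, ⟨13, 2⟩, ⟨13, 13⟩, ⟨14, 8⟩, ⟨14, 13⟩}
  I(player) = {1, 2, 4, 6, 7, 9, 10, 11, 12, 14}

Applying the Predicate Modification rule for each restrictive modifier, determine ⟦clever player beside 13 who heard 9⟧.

⟦beside 13⟧ = {x : ⟨x, 13⟩ ∈ ⟦beside⟧} = {2, 6, 7, 9, 10, 11, 12, 13, 14}
⟦who heard 9⟧ = {x : ⟨x, 9⟩ ∈ ⟦heard⟧} = {1, 2, 3, 4, 6, 8, 9, 10, 11, 12, 13}
⟦player⟧ = {1, 2, 4, 6, 7, 9, 10, 11, 12, 14}
… ∩ ⟦beside 13⟧ = {1, 2, 4, 6, 7, 9, 10, 11, 12, 14} ∩ {2, 6, 7, 9, 10, 11, 12, 13, 14} = {2, 6, 7, 9, 10, 11, 12, 14}
… ∩ ⟦who heard 9⟧ = {2, 6, 7, 9, 10, 11, 12, 14} ∩ {1, 2, 3, 4, 6, 8, 9, 10, 11, 12, 13} = {2, 6, 9, 10, 11, 12}
… ∩ ⟦clever⟧ = {2, 6, 9, 10, 11, 12} ∩ {1, 2, 5, 6, 9, 12, 14} = {2, 6, 9, 12}
So ⟦clever player beside 13 who heard 9⟧ = {2, 6, 9, 12}.

{2, 6, 9, 12}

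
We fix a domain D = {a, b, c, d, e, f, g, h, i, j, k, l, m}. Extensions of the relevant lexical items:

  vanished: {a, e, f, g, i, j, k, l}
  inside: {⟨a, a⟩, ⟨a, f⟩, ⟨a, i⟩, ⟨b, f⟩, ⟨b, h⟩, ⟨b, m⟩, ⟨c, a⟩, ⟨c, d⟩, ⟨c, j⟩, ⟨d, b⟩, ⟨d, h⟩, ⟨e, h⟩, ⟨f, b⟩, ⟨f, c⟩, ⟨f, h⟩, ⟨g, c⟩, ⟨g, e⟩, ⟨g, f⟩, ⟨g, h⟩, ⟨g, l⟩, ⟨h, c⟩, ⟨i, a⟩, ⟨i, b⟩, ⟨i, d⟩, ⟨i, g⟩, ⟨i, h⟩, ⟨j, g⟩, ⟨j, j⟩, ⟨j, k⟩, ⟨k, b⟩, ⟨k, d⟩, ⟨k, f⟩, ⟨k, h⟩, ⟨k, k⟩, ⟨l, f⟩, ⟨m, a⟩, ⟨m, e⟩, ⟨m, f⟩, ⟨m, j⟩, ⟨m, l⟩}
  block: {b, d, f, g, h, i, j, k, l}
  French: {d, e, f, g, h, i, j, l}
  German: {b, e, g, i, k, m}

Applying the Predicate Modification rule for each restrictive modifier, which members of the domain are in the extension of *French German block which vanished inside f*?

{g}

⟦which vanished⟧ = ⟦vanished⟧ = {a, e, f, g, i, j, k, l}
⟦inside f⟧ = {x : ⟨x, f⟩ ∈ ⟦inside⟧} = {a, b, g, k, l, m}
⟦block⟧ = {b, d, f, g, h, i, j, k, l}
… ∩ ⟦which vanished⟧ = {b, d, f, g, h, i, j, k, l} ∩ {a, e, f, g, i, j, k, l} = {f, g, i, j, k, l}
… ∩ ⟦inside f⟧ = {f, g, i, j, k, l} ∩ {a, b, g, k, l, m} = {g, k, l}
… ∩ ⟦French⟧ = {g, k, l} ∩ {d, e, f, g, h, i, j, l} = {g, l}
… ∩ ⟦German⟧ = {g, l} ∩ {b, e, g, i, k, m} = {g}
So ⟦French German block which vanished inside f⟧ = {g}.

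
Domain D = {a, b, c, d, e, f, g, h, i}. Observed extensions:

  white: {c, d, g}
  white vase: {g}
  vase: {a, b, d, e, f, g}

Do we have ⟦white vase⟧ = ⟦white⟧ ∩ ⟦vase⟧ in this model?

no

⟦white⟧ ∩ ⟦vase⟧ = {c, d, g} ∩ {a, b, d, e, f, g} = {d, g}
Observed ⟦white vase⟧ = {g}.
These differ, so the modifier is not intersective in this model.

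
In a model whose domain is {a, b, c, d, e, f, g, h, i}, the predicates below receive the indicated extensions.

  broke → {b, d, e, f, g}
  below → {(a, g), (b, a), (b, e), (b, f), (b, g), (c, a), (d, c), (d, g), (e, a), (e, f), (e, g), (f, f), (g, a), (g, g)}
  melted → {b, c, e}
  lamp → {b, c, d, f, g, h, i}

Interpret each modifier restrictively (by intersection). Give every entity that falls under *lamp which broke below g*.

⟦which broke⟧ = ⟦broke⟧ = {b, d, e, f, g}
⟦below g⟧ = {x : ⟨x, g⟩ ∈ ⟦below⟧} = {a, b, d, e, g}
⟦lamp⟧ = {b, c, d, f, g, h, i}
… ∩ ⟦which broke⟧ = {b, c, d, f, g, h, i} ∩ {b, d, e, f, g} = {b, d, f, g}
… ∩ ⟦below g⟧ = {b, d, f, g} ∩ {a, b, d, e, g} = {b, d, g}
So ⟦lamp which broke below g⟧ = {b, d, g}.

{b, d, g}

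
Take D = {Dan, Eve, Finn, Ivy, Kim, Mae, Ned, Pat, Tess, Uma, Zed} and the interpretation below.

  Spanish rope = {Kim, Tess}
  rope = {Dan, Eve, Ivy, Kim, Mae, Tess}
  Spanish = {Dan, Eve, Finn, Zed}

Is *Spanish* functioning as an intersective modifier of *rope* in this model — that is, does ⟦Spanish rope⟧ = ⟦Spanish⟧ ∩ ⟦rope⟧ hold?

⟦Spanish⟧ ∩ ⟦rope⟧ = {Dan, Eve, Finn, Zed} ∩ {Dan, Eve, Ivy, Kim, Mae, Tess} = {Dan, Eve}
Observed ⟦Spanish rope⟧ = {Kim, Tess}.
These differ, so the modifier is not intersective in this model.

no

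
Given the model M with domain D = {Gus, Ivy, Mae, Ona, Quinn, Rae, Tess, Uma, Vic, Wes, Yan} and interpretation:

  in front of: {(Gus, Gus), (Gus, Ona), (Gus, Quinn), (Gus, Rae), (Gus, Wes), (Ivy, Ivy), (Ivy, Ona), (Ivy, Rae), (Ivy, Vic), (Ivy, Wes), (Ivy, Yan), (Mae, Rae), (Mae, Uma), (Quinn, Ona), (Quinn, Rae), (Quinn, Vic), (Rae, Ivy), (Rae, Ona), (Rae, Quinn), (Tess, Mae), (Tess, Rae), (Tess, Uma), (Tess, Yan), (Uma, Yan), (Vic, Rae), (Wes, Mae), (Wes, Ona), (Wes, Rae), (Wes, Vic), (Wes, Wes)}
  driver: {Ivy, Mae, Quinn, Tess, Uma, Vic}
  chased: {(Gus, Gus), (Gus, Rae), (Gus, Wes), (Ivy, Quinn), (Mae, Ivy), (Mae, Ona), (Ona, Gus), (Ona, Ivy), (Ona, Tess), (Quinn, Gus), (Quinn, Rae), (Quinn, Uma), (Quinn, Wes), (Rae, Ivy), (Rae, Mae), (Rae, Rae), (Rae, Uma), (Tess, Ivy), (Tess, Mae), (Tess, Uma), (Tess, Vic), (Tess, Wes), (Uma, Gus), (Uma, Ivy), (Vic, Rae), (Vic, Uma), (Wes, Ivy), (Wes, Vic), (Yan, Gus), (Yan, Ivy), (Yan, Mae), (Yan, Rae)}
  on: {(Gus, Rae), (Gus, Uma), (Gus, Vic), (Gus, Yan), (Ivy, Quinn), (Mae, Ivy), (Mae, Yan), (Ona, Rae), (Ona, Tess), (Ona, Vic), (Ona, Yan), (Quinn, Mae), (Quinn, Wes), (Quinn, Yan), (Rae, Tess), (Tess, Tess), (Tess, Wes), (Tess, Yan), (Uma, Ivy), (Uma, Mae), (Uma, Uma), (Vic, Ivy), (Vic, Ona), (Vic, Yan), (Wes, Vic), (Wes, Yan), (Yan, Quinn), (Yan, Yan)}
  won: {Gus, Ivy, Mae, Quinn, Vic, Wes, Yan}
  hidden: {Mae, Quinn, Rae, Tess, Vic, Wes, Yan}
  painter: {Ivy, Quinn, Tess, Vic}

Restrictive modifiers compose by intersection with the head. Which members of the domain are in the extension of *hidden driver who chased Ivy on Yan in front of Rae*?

⟦who chased Ivy⟧ = {x : ⟨x, Ivy⟩ ∈ ⟦chased⟧} = {Mae, Ona, Rae, Tess, Uma, Wes, Yan}
⟦on Yan⟧ = {x : ⟨x, Yan⟩ ∈ ⟦on⟧} = {Gus, Mae, Ona, Quinn, Tess, Vic, Wes, Yan}
⟦in front of Rae⟧ = {x : ⟨x, Rae⟩ ∈ ⟦in front of⟧} = {Gus, Ivy, Mae, Quinn, Tess, Vic, Wes}
⟦driver⟧ = {Ivy, Mae, Quinn, Tess, Uma, Vic}
… ∩ ⟦who chased Ivy⟧ = {Ivy, Mae, Quinn, Tess, Uma, Vic} ∩ {Mae, Ona, Rae, Tess, Uma, Wes, Yan} = {Mae, Tess, Uma}
… ∩ ⟦on Yan⟧ = {Mae, Tess, Uma} ∩ {Gus, Mae, Ona, Quinn, Tess, Vic, Wes, Yan} = {Mae, Tess}
… ∩ ⟦in front of Rae⟧ = {Mae, Tess} ∩ {Gus, Ivy, Mae, Quinn, Tess, Vic, Wes} = {Mae, Tess}
… ∩ ⟦hidden⟧ = {Mae, Tess} ∩ {Mae, Quinn, Rae, Tess, Vic, Wes, Yan} = {Mae, Tess}
So ⟦hidden driver who chased Ivy on Yan in front of Rae⟧ = {Mae, Tess}.

{Mae, Tess}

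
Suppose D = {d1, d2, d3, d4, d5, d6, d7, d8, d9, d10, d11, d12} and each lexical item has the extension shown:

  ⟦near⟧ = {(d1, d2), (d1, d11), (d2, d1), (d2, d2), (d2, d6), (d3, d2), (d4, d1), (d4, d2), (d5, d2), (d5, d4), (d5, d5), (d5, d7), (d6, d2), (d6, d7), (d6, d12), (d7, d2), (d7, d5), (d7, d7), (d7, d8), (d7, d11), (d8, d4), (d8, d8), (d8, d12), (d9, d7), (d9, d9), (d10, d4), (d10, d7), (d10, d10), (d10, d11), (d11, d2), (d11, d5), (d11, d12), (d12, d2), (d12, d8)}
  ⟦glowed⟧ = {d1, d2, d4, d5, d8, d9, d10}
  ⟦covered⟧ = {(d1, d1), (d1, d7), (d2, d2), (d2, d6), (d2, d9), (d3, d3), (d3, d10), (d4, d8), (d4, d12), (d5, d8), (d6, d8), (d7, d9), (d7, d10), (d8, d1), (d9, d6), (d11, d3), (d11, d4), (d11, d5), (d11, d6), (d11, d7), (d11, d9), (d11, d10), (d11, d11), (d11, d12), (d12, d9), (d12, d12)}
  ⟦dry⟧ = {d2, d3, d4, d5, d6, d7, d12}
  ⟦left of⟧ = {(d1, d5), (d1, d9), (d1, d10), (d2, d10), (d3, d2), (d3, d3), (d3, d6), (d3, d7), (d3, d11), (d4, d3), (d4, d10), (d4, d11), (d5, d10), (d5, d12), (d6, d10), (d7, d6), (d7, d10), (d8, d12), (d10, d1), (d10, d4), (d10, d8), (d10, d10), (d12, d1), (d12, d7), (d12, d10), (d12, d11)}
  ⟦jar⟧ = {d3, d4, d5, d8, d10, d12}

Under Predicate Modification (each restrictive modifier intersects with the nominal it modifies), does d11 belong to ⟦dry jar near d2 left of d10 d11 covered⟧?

⟦near d2⟧ = {x : ⟨x, d2⟩ ∈ ⟦near⟧} = {d1, d2, d3, d4, d5, d6, d7, d11, d12}
⟦left of d10⟧ = {x : ⟨x, d10⟩ ∈ ⟦left of⟧} = {d1, d2, d4, d5, d6, d7, d10, d12}
⟦d11 covered⟧ = {x : ⟨d11, x⟩ ∈ ⟦covered⟧} = {d3, d4, d5, d6, d7, d9, d10, d11, d12}
⟦jar⟧ = {d3, d4, d5, d8, d10, d12}
… ∩ ⟦near d2⟧ = {d3, d4, d5, d8, d10, d12} ∩ {d1, d2, d3, d4, d5, d6, d7, d11, d12} = {d3, d4, d5, d12}
… ∩ ⟦left of d10⟧ = {d3, d4, d5, d12} ∩ {d1, d2, d4, d5, d6, d7, d10, d12} = {d4, d5, d12}
… ∩ ⟦d11 covered⟧ = {d4, d5, d12} ∩ {d3, d4, d5, d6, d7, d9, d10, d11, d12} = {d4, d5, d12}
… ∩ ⟦dry⟧ = {d4, d5, d12} ∩ {d2, d3, d4, d5, d6, d7, d12} = {d4, d5, d12}
⟦dry jar near d2 left of d10 d11 covered⟧ = {d4, d5, d12}; d11 ∉ this set.

no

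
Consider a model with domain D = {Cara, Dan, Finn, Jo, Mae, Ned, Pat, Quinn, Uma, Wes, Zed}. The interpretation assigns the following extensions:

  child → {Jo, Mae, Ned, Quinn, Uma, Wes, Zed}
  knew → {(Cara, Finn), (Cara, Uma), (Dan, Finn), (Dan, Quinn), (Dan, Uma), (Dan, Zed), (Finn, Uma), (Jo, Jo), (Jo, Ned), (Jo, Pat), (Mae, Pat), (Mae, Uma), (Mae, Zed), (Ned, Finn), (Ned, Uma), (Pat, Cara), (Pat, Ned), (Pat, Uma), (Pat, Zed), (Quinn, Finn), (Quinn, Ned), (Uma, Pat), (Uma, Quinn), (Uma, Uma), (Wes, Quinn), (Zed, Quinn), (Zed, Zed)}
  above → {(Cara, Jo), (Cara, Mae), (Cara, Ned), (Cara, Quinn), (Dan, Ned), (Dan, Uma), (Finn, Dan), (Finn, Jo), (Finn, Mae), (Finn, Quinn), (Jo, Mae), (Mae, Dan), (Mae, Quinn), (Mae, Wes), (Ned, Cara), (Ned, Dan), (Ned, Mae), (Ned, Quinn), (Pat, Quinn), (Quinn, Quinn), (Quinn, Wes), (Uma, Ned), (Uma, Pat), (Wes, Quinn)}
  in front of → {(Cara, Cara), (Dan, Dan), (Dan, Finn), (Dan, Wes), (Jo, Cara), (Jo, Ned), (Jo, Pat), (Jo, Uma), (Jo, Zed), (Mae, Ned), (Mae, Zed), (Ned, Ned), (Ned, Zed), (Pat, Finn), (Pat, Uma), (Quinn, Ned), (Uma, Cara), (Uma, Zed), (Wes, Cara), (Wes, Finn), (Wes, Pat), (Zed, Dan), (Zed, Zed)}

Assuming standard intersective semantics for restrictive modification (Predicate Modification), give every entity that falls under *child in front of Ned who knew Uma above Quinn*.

{Mae, Ned}

⟦in front of Ned⟧ = {x : ⟨x, Ned⟩ ∈ ⟦in front of⟧} = {Jo, Mae, Ned, Quinn}
⟦who knew Uma⟧ = {x : ⟨x, Uma⟩ ∈ ⟦knew⟧} = {Cara, Dan, Finn, Mae, Ned, Pat, Uma}
⟦above Quinn⟧ = {x : ⟨x, Quinn⟩ ∈ ⟦above⟧} = {Cara, Finn, Mae, Ned, Pat, Quinn, Wes}
⟦child⟧ = {Jo, Mae, Ned, Quinn, Uma, Wes, Zed}
… ∩ ⟦in front of Ned⟧ = {Jo, Mae, Ned, Quinn, Uma, Wes, Zed} ∩ {Jo, Mae, Ned, Quinn} = {Jo, Mae, Ned, Quinn}
… ∩ ⟦who knew Uma⟧ = {Jo, Mae, Ned, Quinn} ∩ {Cara, Dan, Finn, Mae, Ned, Pat, Uma} = {Mae, Ned}
… ∩ ⟦above Quinn⟧ = {Mae, Ned} ∩ {Cara, Finn, Mae, Ned, Pat, Quinn, Wes} = {Mae, Ned}
So ⟦child in front of Ned who knew Uma above Quinn⟧ = {Mae, Ned}.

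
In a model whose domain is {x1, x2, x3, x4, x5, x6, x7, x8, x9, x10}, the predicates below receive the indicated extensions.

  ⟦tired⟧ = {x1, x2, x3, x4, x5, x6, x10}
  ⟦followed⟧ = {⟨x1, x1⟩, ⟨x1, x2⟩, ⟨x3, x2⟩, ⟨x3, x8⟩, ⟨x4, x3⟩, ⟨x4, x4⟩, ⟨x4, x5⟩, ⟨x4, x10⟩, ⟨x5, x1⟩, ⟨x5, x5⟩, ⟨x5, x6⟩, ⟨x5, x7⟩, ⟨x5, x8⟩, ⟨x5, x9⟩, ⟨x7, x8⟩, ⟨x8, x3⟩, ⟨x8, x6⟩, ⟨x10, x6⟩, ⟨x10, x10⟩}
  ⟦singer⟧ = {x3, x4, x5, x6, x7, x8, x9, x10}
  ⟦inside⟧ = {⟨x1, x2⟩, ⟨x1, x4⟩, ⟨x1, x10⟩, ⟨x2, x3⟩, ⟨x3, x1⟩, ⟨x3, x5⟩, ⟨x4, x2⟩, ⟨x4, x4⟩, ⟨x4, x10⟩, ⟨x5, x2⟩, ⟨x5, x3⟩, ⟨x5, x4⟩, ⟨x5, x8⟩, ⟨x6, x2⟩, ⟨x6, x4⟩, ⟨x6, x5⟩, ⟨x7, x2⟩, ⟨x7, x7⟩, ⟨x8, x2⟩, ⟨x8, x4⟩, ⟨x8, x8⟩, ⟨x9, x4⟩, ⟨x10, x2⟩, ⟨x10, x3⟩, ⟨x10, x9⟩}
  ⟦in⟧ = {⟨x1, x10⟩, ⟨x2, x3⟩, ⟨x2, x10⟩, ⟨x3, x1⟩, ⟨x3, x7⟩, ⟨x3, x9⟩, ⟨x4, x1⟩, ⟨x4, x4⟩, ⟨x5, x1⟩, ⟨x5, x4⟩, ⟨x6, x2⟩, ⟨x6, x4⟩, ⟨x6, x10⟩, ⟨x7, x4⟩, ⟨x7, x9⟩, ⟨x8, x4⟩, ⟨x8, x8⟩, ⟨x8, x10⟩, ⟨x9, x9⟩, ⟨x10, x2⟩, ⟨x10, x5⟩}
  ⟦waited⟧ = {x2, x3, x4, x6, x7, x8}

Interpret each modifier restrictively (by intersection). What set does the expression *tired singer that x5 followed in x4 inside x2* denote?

⟦that x5 followed⟧ = {x : ⟨x5, x⟩ ∈ ⟦followed⟧} = {x1, x5, x6, x7, x8, x9}
⟦in x4⟧ = {x : ⟨x, x4⟩ ∈ ⟦in⟧} = {x4, x5, x6, x7, x8}
⟦inside x2⟧ = {x : ⟨x, x2⟩ ∈ ⟦inside⟧} = {x1, x4, x5, x6, x7, x8, x10}
⟦singer⟧ = {x3, x4, x5, x6, x7, x8, x9, x10}
… ∩ ⟦that x5 followed⟧ = {x3, x4, x5, x6, x7, x8, x9, x10} ∩ {x1, x5, x6, x7, x8, x9} = {x5, x6, x7, x8, x9}
… ∩ ⟦in x4⟧ = {x5, x6, x7, x8, x9} ∩ {x4, x5, x6, x7, x8} = {x5, x6, x7, x8}
… ∩ ⟦inside x2⟧ = {x5, x6, x7, x8} ∩ {x1, x4, x5, x6, x7, x8, x10} = {x5, x6, x7, x8}
… ∩ ⟦tired⟧ = {x5, x6, x7, x8} ∩ {x1, x2, x3, x4, x5, x6, x10} = {x5, x6}
So ⟦tired singer that x5 followed in x4 inside x2⟧ = {x5, x6}.

{x5, x6}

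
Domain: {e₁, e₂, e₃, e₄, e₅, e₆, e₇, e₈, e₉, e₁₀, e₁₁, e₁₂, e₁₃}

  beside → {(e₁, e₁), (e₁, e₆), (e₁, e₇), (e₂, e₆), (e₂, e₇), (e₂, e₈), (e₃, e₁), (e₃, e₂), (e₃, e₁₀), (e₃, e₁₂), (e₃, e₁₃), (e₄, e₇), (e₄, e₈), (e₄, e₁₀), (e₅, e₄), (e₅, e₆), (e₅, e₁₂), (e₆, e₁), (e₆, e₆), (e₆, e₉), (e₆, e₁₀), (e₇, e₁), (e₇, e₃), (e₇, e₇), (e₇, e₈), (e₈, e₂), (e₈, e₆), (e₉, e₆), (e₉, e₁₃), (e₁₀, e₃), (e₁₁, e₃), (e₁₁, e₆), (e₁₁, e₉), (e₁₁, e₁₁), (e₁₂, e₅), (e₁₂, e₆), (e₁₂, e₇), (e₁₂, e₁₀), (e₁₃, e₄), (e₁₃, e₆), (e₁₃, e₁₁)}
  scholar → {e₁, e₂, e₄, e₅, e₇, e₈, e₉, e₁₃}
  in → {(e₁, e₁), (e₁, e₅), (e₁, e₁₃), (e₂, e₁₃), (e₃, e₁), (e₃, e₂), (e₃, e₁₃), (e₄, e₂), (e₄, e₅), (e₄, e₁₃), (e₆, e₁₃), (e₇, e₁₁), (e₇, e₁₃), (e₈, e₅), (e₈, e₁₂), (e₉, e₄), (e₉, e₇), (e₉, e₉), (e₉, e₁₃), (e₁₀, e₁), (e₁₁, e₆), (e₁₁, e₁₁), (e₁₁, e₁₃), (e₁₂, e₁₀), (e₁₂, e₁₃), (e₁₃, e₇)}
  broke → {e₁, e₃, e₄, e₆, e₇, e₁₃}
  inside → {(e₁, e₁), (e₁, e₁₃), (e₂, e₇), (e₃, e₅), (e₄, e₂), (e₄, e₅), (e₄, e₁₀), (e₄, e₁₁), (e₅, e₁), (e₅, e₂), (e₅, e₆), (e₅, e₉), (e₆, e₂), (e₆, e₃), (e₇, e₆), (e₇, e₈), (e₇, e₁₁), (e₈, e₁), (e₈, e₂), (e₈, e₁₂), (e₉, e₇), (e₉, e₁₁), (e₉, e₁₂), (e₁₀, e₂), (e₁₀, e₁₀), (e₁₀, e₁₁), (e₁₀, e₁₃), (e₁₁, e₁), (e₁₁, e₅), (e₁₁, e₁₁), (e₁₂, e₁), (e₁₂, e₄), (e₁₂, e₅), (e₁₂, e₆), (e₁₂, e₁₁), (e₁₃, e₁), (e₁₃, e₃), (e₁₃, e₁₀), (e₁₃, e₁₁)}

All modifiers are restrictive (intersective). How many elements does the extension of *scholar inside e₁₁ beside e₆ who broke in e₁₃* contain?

0

⟦inside e₁₁⟧ = {x : ⟨x, e₁₁⟩ ∈ ⟦inside⟧} = {e₄, e₇, e₉, e₁₀, e₁₁, e₁₂, e₁₃}
⟦beside e₆⟧ = {x : ⟨x, e₆⟩ ∈ ⟦beside⟧} = {e₁, e₂, e₅, e₆, e₈, e₉, e₁₁, e₁₂, e₁₃}
⟦who broke⟧ = ⟦broke⟧ = {e₁, e₃, e₄, e₆, e₇, e₁₃}
⟦in e₁₃⟧ = {x : ⟨x, e₁₃⟩ ∈ ⟦in⟧} = {e₁, e₂, e₃, e₄, e₆, e₇, e₉, e₁₁, e₁₂}
⟦scholar⟧ = {e₁, e₂, e₄, e₅, e₇, e₈, e₉, e₁₃}
… ∩ ⟦inside e₁₁⟧ = {e₁, e₂, e₄, e₅, e₇, e₈, e₉, e₁₃} ∩ {e₄, e₇, e₉, e₁₀, e₁₁, e₁₂, e₁₃} = {e₄, e₇, e₉, e₁₃}
… ∩ ⟦beside e₆⟧ = {e₄, e₇, e₉, e₁₃} ∩ {e₁, e₂, e₅, e₆, e₈, e₉, e₁₁, e₁₂, e₁₃} = {e₉, e₁₃}
… ∩ ⟦who broke⟧ = {e₉, e₁₃} ∩ {e₁, e₃, e₄, e₆, e₇, e₁₃} = {e₁₃}
… ∩ ⟦in e₁₃⟧ = {e₁₃} ∩ {e₁, e₂, e₃, e₄, e₆, e₇, e₉, e₁₁, e₁₂} = ∅
⟦scholar inside e₁₁ beside e₆ who broke in e₁₃⟧ = ∅, so the cardinality is 0.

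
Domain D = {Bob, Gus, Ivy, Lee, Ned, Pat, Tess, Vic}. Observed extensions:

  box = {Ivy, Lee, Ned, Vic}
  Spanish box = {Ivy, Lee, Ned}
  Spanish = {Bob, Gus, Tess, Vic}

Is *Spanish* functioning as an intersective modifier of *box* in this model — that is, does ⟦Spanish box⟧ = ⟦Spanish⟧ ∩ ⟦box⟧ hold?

no

⟦Spanish⟧ ∩ ⟦box⟧ = {Bob, Gus, Tess, Vic} ∩ {Ivy, Lee, Ned, Vic} = {Vic}
Observed ⟦Spanish box⟧ = {Ivy, Lee, Ned}.
These differ, so the modifier is not intersective in this model.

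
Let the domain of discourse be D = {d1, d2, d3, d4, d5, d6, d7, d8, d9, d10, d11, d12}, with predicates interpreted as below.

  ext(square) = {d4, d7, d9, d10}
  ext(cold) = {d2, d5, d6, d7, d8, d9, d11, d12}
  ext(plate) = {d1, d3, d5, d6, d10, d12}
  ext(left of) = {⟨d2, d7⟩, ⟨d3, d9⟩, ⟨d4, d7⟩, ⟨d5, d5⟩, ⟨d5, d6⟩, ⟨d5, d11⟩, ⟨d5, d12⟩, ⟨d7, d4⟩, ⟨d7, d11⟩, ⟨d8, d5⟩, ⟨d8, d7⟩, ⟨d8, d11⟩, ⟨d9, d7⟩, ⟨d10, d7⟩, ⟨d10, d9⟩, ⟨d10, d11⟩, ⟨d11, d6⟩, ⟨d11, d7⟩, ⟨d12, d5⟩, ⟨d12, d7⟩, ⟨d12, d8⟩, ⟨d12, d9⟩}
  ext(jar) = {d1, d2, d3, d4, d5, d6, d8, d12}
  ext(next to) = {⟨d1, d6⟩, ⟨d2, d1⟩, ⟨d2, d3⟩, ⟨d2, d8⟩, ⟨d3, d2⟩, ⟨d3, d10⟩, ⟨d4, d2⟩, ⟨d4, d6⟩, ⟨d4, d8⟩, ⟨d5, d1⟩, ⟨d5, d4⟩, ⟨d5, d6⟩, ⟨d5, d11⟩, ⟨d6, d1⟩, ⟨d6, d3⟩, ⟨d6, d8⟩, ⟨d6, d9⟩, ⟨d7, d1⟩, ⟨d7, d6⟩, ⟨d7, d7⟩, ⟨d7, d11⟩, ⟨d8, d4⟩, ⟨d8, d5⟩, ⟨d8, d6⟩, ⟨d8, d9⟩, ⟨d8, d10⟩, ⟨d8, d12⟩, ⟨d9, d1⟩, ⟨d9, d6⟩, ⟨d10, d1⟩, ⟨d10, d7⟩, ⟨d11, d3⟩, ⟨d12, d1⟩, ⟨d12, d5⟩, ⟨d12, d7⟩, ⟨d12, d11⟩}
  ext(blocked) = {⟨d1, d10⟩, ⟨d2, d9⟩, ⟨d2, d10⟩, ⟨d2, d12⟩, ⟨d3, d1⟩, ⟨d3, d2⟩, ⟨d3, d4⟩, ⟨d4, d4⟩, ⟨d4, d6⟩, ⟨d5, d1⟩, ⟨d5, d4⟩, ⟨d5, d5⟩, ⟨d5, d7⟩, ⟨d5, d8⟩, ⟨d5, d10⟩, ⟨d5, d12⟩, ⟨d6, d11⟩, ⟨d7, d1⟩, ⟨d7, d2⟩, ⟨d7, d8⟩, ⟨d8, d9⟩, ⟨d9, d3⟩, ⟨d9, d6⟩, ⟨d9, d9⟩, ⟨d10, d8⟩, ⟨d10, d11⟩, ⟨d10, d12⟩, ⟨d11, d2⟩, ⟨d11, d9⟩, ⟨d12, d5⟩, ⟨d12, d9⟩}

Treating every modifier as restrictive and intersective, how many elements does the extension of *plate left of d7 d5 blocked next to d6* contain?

⟦left of d7⟧ = {x : ⟨x, d7⟩ ∈ ⟦left of⟧} = {d2, d4, d8, d9, d10, d11, d12}
⟦d5 blocked⟧ = {x : ⟨d5, x⟩ ∈ ⟦blocked⟧} = {d1, d4, d5, d7, d8, d10, d12}
⟦next to d6⟧ = {x : ⟨x, d6⟩ ∈ ⟦next to⟧} = {d1, d4, d5, d7, d8, d9}
⟦plate⟧ = {d1, d3, d5, d6, d10, d12}
… ∩ ⟦left of d7⟧ = {d1, d3, d5, d6, d10, d12} ∩ {d2, d4, d8, d9, d10, d11, d12} = {d10, d12}
… ∩ ⟦d5 blocked⟧ = {d10, d12} ∩ {d1, d4, d5, d7, d8, d10, d12} = {d10, d12}
… ∩ ⟦next to d6⟧ = {d10, d12} ∩ {d1, d4, d5, d7, d8, d9} = ∅
⟦plate left of d7 d5 blocked next to d6⟧ = ∅, so the cardinality is 0.

0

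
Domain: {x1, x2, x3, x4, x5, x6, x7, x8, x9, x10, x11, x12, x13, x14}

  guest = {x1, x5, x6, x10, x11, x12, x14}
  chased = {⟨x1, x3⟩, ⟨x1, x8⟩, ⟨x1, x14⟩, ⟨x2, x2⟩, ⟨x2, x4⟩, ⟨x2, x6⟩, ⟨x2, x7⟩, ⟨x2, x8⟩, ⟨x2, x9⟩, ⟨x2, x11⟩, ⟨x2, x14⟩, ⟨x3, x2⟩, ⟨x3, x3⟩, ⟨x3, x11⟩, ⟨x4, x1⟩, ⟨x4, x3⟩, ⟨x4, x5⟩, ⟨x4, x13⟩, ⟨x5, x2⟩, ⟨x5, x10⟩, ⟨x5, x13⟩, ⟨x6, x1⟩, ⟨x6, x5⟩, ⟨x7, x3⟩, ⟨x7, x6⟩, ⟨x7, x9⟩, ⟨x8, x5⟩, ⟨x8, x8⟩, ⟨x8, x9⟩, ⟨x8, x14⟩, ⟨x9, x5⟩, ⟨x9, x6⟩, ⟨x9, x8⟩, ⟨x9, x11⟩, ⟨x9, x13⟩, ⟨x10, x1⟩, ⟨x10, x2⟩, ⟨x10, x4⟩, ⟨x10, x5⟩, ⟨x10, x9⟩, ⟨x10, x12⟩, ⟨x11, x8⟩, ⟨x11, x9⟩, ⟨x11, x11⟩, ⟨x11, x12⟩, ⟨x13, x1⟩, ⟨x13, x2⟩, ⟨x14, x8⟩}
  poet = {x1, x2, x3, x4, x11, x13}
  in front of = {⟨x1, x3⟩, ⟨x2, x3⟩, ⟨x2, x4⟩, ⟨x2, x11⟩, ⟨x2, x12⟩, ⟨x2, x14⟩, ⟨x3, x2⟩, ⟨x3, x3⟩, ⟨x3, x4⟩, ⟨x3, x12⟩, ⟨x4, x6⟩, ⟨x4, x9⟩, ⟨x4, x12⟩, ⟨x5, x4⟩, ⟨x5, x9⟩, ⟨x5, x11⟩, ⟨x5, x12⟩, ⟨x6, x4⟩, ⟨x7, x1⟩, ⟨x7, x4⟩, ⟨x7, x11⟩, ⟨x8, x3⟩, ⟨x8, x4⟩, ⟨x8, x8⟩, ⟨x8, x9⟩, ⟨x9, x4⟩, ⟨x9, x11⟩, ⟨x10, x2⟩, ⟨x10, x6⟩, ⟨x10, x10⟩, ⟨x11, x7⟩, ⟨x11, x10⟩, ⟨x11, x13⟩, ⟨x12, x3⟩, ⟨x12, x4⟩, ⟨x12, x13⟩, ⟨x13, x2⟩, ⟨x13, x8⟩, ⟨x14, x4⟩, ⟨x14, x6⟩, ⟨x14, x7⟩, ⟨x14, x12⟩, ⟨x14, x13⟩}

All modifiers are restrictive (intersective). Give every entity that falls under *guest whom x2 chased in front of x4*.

{x6, x14}

⟦whom x2 chased⟧ = {x : ⟨x2, x⟩ ∈ ⟦chased⟧} = {x2, x4, x6, x7, x8, x9, x11, x14}
⟦in front of x4⟧ = {x : ⟨x, x4⟩ ∈ ⟦in front of⟧} = {x2, x3, x5, x6, x7, x8, x9, x12, x14}
⟦guest⟧ = {x1, x5, x6, x10, x11, x12, x14}
… ∩ ⟦whom x2 chased⟧ = {x1, x5, x6, x10, x11, x12, x14} ∩ {x2, x4, x6, x7, x8, x9, x11, x14} = {x6, x11, x14}
… ∩ ⟦in front of x4⟧ = {x6, x11, x14} ∩ {x2, x3, x5, x6, x7, x8, x9, x12, x14} = {x6, x14}
So ⟦guest whom x2 chased in front of x4⟧ = {x6, x14}.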